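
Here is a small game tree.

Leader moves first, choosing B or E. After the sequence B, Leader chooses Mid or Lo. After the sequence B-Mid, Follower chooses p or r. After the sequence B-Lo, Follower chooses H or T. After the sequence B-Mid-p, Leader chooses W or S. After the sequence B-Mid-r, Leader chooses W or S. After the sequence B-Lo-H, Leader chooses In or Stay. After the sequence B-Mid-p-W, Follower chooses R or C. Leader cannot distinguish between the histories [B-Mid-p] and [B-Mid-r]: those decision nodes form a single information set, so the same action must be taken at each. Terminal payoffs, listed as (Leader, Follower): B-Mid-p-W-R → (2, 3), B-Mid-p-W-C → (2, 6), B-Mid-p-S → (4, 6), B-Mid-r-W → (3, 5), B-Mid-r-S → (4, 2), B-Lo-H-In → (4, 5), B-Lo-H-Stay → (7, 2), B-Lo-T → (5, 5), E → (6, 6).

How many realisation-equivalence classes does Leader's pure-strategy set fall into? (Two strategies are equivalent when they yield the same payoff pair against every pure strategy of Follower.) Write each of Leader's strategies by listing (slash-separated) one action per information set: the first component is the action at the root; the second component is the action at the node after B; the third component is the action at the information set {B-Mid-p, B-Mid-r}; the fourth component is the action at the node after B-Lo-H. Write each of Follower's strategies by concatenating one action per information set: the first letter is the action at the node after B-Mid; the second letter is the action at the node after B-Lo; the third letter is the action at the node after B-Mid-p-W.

5

Leader has 16 pure strategies: B/Mid/W/In, B/Mid/W/Stay, B/Mid/S/In, B/Mid/S/Stay, B/Lo/W/In, B/Lo/W/Stay, B/Lo/S/In, B/Lo/S/Stay, E/Mid/W/In, E/Mid/W/Stay, E/Mid/S/In, E/Mid/S/Stay, E/Lo/W/In, E/Lo/W/Stay, E/Lo/S/In, E/Lo/S/Stay. Columns: pHR, pHC, pTR, pTC, rHR, rHC, rTR, rTC.
{B/Mid/W/In, B/Mid/W/Stay} → row (2,3) (2,6) (2,3) (2,6) (3,5) (3,5) (3,5) (3,5)
{B/Mid/S/In, B/Mid/S/Stay} → row (4,6) (4,6) (4,6) (4,6) (4,2) (4,2) (4,2) (4,2)
{B/Lo/W/In, B/Lo/S/In} → row (4,5) (4,5) (5,5) (5,5) (4,5) (4,5) (5,5) (5,5)
{B/Lo/W/Stay, B/Lo/S/Stay} → row (7,2) (7,2) (5,5) (5,5) (7,2) (7,2) (5,5) (5,5)
{E/Mid/W/In, E/Mid/W/Stay, E/Mid/S/In, E/Mid/S/Stay, E/Lo/W/In, E/Lo/W/Stay, E/Lo/S/In, E/Lo/S/Stay} → row (6,6) (6,6) (6,6) (6,6) (6,6) (6,6) (6,6) (6,6)
That's 5 distinct rows out of 16 strategies.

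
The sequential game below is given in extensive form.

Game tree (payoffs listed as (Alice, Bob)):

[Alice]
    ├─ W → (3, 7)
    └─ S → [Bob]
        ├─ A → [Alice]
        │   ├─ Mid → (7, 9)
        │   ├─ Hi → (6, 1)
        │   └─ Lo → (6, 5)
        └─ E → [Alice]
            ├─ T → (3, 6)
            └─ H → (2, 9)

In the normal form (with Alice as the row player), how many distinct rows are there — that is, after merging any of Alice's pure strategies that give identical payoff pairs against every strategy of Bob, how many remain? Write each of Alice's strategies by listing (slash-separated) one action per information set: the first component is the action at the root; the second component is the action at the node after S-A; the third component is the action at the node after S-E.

7

Alice has 12 pure strategies: W/Mid/T, W/Mid/H, W/Hi/T, W/Hi/H, W/Lo/T, W/Lo/H, S/Mid/T, S/Mid/H, S/Hi/T, S/Hi/H, S/Lo/T, S/Lo/H. Columns: A, E.
{W/Mid/T, W/Mid/H, W/Hi/T, W/Hi/H, W/Lo/T, W/Lo/H} → row (3,7) (3,7)
{S/Mid/T} → row (7,9) (3,6)
{S/Mid/H} → row (7,9) (2,9)
{S/Hi/T} → row (6,1) (3,6)
{S/Hi/H} → row (6,1) (2,9)
{S/Lo/T} → row (6,5) (3,6)
{S/Lo/H} → row (6,5) (2,9)
That's 7 distinct rows out of 12 strategies.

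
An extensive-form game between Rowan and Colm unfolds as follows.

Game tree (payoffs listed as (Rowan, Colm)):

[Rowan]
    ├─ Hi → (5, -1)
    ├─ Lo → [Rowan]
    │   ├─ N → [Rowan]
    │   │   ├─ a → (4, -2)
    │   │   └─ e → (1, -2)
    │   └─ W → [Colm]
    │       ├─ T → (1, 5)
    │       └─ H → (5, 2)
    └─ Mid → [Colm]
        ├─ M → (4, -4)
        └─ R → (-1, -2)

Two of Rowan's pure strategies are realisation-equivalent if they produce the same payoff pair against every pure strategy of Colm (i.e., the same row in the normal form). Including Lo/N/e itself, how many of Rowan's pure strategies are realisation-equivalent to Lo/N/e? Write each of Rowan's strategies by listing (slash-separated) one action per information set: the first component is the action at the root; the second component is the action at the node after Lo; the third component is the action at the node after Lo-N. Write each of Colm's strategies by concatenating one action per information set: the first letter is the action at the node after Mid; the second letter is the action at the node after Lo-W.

1

Row for Lo/N/e (columns MT, MH, RT, RH): (1,-2) (1,-2) (1,-2) (1,-2).
Every one of Rowan's information sets is on the play path for some reply by Colm when Rowan follows Lo/N/e.
Changing the action at any of them therefore changes at least one column, so only Lo/N/e itself gives this row.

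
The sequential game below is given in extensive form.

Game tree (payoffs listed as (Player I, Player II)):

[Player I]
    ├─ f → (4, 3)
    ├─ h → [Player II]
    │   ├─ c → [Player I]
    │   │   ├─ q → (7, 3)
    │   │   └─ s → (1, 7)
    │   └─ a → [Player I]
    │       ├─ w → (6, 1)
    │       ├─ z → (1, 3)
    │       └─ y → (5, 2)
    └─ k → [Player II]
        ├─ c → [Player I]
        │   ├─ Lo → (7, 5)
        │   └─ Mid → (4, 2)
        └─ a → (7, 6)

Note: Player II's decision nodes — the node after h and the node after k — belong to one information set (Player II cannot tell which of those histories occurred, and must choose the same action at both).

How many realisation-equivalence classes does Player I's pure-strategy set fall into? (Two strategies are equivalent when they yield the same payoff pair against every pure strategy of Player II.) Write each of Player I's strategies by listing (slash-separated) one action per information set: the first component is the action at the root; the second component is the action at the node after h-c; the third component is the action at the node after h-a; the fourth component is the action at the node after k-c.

Player I has 36 pure strategies: f/q/w/Lo, f/q/w/Mid, f/q/z/Lo, f/q/z/Mid, f/q/y/Lo, f/q/y/Mid, f/s/w/Lo, f/s/w/Mid, f/s/z/Lo, f/s/z/Mid, f/s/y/Lo, f/s/y/Mid, h/q/w/Lo, h/q/w/Mid, h/q/z/Lo, h/q/z/Mid, h/q/y/Lo, h/q/y/Mid, h/s/w/Lo, h/s/w/Mid, h/s/z/Lo, h/s/z/Mid, h/s/y/Lo, h/s/y/Mid, k/q/w/Lo, k/q/w/Mid, k/q/z/Lo, k/q/z/Mid, k/q/y/Lo, k/q/y/Mid, k/s/w/Lo, k/s/w/Mid, k/s/z/Lo, k/s/z/Mid, k/s/y/Lo, k/s/y/Mid. Columns: c, a.
{f/q/w/Lo, f/q/w/Mid, f/q/z/Lo, f/q/z/Mid, f/q/y/Lo, f/q/y/Mid, f/s/w/Lo, f/s/w/Mid, f/s/z/Lo, f/s/z/Mid, f/s/y/Lo, f/s/y/Mid} → row (4,3) (4,3)
{h/q/w/Lo, h/q/w/Mid} → row (7,3) (6,1)
{h/q/z/Lo, h/q/z/Mid} → row (7,3) (1,3)
{h/q/y/Lo, h/q/y/Mid} → row (7,3) (5,2)
{h/s/w/Lo, h/s/w/Mid} → row (1,7) (6,1)
{h/s/z/Lo, h/s/z/Mid} → row (1,7) (1,3)
{h/s/y/Lo, h/s/y/Mid} → row (1,7) (5,2)
{k/q/w/Lo, k/q/z/Lo, k/q/y/Lo, k/s/w/Lo, k/s/z/Lo, k/s/y/Lo} → row (7,5) (7,6)
{k/q/w/Mid, k/q/z/Mid, k/q/y/Mid, k/s/w/Mid, k/s/z/Mid, k/s/y/Mid} → row (4,2) (7,6)
That's 9 distinct rows out of 36 strategies.

9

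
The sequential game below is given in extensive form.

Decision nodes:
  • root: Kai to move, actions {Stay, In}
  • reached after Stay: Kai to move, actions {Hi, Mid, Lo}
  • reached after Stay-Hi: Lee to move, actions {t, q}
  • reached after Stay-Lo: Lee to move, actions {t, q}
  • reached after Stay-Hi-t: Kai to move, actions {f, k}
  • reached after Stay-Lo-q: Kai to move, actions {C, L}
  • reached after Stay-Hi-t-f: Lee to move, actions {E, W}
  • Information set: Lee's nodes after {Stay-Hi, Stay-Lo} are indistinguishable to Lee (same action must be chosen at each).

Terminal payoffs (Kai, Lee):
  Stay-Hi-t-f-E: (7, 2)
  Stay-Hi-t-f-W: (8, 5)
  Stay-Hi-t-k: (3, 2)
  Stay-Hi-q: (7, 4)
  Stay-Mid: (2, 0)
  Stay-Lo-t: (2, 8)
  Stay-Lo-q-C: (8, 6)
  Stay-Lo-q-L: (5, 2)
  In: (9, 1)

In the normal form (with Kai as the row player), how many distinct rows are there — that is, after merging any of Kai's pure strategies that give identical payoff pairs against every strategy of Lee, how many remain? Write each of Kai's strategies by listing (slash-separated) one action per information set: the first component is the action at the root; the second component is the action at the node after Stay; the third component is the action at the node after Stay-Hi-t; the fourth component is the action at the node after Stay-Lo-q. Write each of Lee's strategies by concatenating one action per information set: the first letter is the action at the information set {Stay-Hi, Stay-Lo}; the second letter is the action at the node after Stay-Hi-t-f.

6

Kai has 24 pure strategies: Stay/Hi/f/C, Stay/Hi/f/L, Stay/Hi/k/C, Stay/Hi/k/L, Stay/Mid/f/C, Stay/Mid/f/L, Stay/Mid/k/C, Stay/Mid/k/L, Stay/Lo/f/C, Stay/Lo/f/L, Stay/Lo/k/C, Stay/Lo/k/L, In/Hi/f/C, In/Hi/f/L, In/Hi/k/C, In/Hi/k/L, In/Mid/f/C, In/Mid/f/L, In/Mid/k/C, In/Mid/k/L, In/Lo/f/C, In/Lo/f/L, In/Lo/k/C, In/Lo/k/L. Columns: tE, tW, qE, qW.
{Stay/Hi/f/C, Stay/Hi/f/L} → row (7,2) (8,5) (7,4) (7,4)
{Stay/Hi/k/C, Stay/Hi/k/L} → row (3,2) (3,2) (7,4) (7,4)
{Stay/Mid/f/C, Stay/Mid/f/L, Stay/Mid/k/C, Stay/Mid/k/L} → row (2,0) (2,0) (2,0) (2,0)
{Stay/Lo/f/C, Stay/Lo/k/C} → row (2,8) (2,8) (8,6) (8,6)
{Stay/Lo/f/L, Stay/Lo/k/L} → row (2,8) (2,8) (5,2) (5,2)
{In/Hi/f/C, In/Hi/f/L, In/Hi/k/C, In/Hi/k/L, In/Mid/f/C, In/Mid/f/L, In/Mid/k/C, In/Mid/k/L, In/Lo/f/C, In/Lo/f/L, In/Lo/k/C, In/Lo/k/L} → row (9,1) (9,1) (9,1) (9,1)
That's 6 distinct rows out of 24 strategies.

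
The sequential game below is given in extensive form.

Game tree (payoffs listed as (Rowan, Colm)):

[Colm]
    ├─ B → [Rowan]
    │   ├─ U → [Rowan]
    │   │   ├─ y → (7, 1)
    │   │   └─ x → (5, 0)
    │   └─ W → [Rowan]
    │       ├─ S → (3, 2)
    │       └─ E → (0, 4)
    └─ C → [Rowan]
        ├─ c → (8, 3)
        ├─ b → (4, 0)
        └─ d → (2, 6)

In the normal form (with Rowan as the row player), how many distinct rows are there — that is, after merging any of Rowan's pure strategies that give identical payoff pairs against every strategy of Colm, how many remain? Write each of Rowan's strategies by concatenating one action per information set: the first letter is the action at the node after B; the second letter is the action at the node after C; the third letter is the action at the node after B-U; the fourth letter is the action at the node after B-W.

12

Rowan has 24 pure strategies: UcyS, UcyE, UcxS, UcxE, UbyS, UbyE, UbxS, UbxE, UdyS, UdyE, UdxS, UdxE, WcyS, WcyE, WcxS, WcxE, WbyS, WbyE, WbxS, WbxE, WdyS, WdyE, WdxS, WdxE. Columns: B, C.
{UcyS, UcyE} → row (7,1) (8,3)
{UcxS, UcxE} → row (5,0) (8,3)
{UbyS, UbyE} → row (7,1) (4,0)
{UbxS, UbxE} → row (5,0) (4,0)
{UdyS, UdyE} → row (7,1) (2,6)
{UdxS, UdxE} → row (5,0) (2,6)
{WcyS, WcxS} → row (3,2) (8,3)
{WcyE, WcxE} → row (0,4) (8,3)
{WbyS, WbxS} → row (3,2) (4,0)
{WbyE, WbxE} → row (0,4) (4,0)
{WdyS, WdxS} → row (3,2) (2,6)
{WdyE, WdxE} → row (0,4) (2,6)
That's 12 distinct rows out of 24 strategies.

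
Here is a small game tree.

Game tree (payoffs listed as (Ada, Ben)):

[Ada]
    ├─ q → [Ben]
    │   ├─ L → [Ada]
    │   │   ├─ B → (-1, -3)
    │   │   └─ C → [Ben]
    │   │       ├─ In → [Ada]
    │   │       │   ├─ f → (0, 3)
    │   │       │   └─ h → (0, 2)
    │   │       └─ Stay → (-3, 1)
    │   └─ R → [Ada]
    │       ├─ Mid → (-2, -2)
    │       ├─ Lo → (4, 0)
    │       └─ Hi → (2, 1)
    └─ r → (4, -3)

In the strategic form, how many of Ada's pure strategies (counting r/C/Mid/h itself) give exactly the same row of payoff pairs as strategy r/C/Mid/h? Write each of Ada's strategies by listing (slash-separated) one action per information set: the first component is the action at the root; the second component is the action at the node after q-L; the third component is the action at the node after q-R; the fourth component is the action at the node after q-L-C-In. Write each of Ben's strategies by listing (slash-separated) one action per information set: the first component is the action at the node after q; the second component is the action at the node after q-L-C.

12

Row for r/C/Mid/h (columns L/In, L/Stay, R/In, R/Stay): (4,-3) (4,-3) (4,-3) (4,-3).
Under r/C/Mid/h, Ada's choice at the node after q-L and at the node after q-R and at the node after q-L-C-In can never be reached regardless of what Ben does, so varying those choices leaves every outcome unchanged.
Holding the reachable choices fixed and varying the unreachable ones freely already gives 2 × 3 × 2 = 12 equivalent strategies.
No other strategy reproduces this row, so those 12 are the full class: r/B/Mid/f, r/B/Mid/h, r/B/Lo/f, r/B/Lo/h, r/B/Hi/f, r/B/Hi/h, r/C/Mid/f, r/C/Mid/h, r/C/Lo/f, r/C/Lo/h, r/C/Hi/f, r/C/Hi/h.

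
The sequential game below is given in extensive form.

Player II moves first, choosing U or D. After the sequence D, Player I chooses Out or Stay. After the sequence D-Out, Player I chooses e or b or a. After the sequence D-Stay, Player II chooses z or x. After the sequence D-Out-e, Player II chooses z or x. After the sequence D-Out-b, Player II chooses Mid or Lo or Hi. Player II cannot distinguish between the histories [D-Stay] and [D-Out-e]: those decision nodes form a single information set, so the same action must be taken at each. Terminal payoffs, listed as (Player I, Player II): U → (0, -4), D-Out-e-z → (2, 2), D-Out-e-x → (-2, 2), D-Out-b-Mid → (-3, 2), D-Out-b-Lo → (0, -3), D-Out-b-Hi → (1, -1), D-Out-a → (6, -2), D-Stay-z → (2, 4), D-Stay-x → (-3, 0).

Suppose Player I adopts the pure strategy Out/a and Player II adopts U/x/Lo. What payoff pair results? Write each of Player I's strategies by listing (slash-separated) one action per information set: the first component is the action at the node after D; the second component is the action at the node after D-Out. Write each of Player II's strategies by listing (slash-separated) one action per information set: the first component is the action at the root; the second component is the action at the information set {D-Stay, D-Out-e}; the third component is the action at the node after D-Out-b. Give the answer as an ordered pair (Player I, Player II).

Trace the play path from the root:
  Player II plays U
→ terminal payoff (0, -4).
(Player I's choice at the node after D is never reached on this path, so it doesn't affect the outcome.)

(0, -4)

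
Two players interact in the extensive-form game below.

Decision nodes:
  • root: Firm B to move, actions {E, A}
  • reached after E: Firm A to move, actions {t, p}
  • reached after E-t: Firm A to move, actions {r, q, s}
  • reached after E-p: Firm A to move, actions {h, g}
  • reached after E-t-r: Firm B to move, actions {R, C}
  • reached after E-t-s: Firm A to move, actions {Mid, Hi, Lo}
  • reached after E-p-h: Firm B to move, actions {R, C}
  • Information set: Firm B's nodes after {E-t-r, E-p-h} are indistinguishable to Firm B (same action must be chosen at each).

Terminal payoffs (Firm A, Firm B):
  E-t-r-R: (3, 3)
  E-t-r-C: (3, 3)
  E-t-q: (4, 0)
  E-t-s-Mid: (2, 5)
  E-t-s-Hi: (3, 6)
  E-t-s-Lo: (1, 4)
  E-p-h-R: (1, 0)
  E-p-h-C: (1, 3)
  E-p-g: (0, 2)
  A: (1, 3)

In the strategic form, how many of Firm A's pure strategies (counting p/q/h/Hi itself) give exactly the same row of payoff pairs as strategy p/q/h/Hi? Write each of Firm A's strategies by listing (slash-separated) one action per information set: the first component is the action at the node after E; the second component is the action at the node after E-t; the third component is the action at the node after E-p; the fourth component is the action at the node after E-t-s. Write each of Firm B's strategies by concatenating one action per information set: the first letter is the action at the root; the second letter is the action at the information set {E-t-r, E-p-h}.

Row for p/q/h/Hi (columns ER, EC, AR, AC): (1,0) (1,3) (1,3) (1,3).
Under p/q/h/Hi, Firm A's choice at the node after E-t and at the node after E-t-s can never be reached regardless of what Firm B does, so varying those choices leaves every outcome unchanged.
Holding the reachable choices fixed and varying the unreachable ones freely already gives 3 × 3 = 9 equivalent strategies.
No other strategy reproduces this row, so those 9 are the full class: p/r/h/Mid, p/r/h/Hi, p/r/h/Lo, p/q/h/Mid, p/q/h/Hi, p/q/h/Lo, p/s/h/Mid, p/s/h/Hi, p/s/h/Lo.

9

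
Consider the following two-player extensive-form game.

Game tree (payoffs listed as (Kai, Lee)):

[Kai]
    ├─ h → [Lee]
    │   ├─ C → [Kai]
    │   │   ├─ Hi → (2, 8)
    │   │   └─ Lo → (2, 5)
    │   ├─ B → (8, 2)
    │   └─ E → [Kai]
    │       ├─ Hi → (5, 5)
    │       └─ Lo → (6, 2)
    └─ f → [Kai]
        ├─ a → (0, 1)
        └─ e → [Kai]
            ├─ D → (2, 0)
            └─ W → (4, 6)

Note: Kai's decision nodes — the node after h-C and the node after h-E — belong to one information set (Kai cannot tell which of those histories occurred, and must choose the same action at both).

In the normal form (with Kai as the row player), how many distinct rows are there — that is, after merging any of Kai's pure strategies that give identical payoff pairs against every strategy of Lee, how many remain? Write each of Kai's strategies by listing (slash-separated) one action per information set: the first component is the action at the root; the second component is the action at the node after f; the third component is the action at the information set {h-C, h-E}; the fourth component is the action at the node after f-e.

Kai has 16 pure strategies: h/a/Hi/D, h/a/Hi/W, h/a/Lo/D, h/a/Lo/W, h/e/Hi/D, h/e/Hi/W, h/e/Lo/D, h/e/Lo/W, f/a/Hi/D, f/a/Hi/W, f/a/Lo/D, f/a/Lo/W, f/e/Hi/D, f/e/Hi/W, f/e/Lo/D, f/e/Lo/W. Columns: C, B, E.
{h/a/Hi/D, h/a/Hi/W, h/e/Hi/D, h/e/Hi/W} → row (2,8) (8,2) (5,5)
{h/a/Lo/D, h/a/Lo/W, h/e/Lo/D, h/e/Lo/W} → row (2,5) (8,2) (6,2)
{f/a/Hi/D, f/a/Hi/W, f/a/Lo/D, f/a/Lo/W} → row (0,1) (0,1) (0,1)
{f/e/Hi/D, f/e/Lo/D} → row (2,0) (2,0) (2,0)
{f/e/Hi/W, f/e/Lo/W} → row (4,6) (4,6) (4,6)
That's 5 distinct rows out of 16 strategies.

5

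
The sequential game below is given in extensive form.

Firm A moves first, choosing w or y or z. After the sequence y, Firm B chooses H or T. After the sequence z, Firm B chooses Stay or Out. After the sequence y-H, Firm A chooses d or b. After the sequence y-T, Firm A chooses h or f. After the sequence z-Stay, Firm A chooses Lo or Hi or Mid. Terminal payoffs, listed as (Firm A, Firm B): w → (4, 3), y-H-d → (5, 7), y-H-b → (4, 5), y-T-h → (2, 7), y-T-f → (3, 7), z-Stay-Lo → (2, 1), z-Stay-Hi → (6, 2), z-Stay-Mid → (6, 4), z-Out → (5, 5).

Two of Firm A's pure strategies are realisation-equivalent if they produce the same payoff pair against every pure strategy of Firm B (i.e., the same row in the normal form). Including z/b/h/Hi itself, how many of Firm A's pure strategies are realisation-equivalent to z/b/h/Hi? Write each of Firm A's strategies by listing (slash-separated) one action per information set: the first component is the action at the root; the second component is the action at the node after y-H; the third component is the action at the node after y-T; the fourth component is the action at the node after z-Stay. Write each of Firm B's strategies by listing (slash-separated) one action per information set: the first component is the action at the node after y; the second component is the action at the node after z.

Row for z/b/h/Hi (columns H/Stay, H/Out, T/Stay, T/Out): (6,2) (5,5) (6,2) (5,5).
Under z/b/h/Hi, Firm A's choice at the node after y-H and at the node after y-T can never be reached regardless of what Firm B does, so varying those choices leaves every outcome unchanged.
Holding the reachable choices fixed and varying the unreachable ones freely already gives 2 × 2 = 4 equivalent strategies.
No other strategy reproduces this row, so those 4 are the full class: z/d/h/Hi, z/d/f/Hi, z/b/h/Hi, z/b/f/Hi.

4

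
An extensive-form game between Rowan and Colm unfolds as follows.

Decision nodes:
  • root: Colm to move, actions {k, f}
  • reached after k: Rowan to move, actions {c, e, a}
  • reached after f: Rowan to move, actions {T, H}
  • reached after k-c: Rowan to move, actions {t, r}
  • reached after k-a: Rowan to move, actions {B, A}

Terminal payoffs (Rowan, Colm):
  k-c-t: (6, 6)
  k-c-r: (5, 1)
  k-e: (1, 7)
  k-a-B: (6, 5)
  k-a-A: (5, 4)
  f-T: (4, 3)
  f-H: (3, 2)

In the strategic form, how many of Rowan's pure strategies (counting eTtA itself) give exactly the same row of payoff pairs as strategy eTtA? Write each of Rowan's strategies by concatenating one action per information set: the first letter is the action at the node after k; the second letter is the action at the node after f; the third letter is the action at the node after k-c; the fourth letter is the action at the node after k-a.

4

Row for eTtA (columns k, f): (1,7) (4,3).
Under eTtA, Rowan's choice at the node after k-c and at the node after k-a can never be reached regardless of what Colm does, so varying those choices leaves every outcome unchanged.
Holding the reachable choices fixed and varying the unreachable ones freely already gives 2 × 2 = 4 equivalent strategies.
No other strategy reproduces this row, so those 4 are the full class: eTtB, eTtA, eTrB, eTrA.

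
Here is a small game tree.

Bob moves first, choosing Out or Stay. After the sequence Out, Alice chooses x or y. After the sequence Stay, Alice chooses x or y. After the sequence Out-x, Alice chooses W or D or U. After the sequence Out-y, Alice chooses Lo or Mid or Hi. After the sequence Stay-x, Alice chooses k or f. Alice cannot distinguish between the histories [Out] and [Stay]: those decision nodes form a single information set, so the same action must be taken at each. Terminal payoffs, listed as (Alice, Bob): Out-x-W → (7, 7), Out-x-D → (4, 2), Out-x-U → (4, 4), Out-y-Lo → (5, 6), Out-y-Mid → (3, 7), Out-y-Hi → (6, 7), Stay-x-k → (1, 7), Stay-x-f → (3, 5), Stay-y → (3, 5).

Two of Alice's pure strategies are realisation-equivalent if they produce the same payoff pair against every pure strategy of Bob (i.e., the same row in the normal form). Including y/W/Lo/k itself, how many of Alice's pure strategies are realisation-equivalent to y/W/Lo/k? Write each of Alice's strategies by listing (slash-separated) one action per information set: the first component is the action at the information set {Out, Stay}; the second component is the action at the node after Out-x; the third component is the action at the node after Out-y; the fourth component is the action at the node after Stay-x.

6

Row for y/W/Lo/k (columns Out, Stay): (5,6) (3,5).
Under y/W/Lo/k, Alice's choice at the node after Out-x and at the node after Stay-x can never be reached regardless of what Bob does, so varying those choices leaves every outcome unchanged.
Holding the reachable choices fixed and varying the unreachable ones freely already gives 3 × 2 = 6 equivalent strategies.
No other strategy reproduces this row, so those 6 are the full class: y/W/Lo/k, y/W/Lo/f, y/D/Lo/k, y/D/Lo/f, y/U/Lo/k, y/U/Lo/f.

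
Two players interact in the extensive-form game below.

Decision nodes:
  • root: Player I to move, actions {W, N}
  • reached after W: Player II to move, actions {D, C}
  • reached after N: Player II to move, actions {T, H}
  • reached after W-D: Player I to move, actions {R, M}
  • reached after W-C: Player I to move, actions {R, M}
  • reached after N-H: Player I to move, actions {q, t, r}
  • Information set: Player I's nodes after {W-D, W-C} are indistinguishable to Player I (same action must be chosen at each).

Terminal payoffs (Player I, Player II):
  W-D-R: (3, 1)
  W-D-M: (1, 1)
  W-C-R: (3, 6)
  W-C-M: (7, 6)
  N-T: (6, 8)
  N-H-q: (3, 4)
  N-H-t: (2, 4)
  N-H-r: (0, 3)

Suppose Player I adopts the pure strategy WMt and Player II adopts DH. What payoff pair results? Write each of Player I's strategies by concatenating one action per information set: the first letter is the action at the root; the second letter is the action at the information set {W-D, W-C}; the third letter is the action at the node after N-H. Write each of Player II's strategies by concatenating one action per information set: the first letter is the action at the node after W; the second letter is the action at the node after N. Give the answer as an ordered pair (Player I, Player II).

Trace the play path from the root:
  Player I plays W
  Player II plays D at [W]
  Player I plays M at [W-D]
→ terminal payoff (1, 1).
(Player I's choice at the node after N-H is never reached on this path, so it doesn't affect the outcome.)

(1, 1)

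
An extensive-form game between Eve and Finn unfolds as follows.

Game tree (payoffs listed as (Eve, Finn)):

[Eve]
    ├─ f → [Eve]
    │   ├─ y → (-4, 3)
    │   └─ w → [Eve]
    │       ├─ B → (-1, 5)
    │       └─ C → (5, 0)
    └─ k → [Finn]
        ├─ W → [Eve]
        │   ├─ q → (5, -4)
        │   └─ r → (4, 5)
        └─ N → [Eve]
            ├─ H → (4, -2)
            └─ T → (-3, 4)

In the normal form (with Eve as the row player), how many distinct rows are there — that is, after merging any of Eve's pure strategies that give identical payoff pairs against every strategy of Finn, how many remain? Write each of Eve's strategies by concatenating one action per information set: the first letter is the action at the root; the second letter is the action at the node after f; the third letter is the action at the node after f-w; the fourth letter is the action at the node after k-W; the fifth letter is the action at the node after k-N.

7

Eve has 32 pure strategies: fyBqH, fyBqT, fyBrH, fyBrT, fyCqH, fyCqT, fyCrH, fyCrT, fwBqH, fwBqT, fwBrH, fwBrT, fwCqH, fwCqT, fwCrH, fwCrT, kyBqH, kyBqT, kyBrH, kyBrT, kyCqH, kyCqT, kyCrH, kyCrT, kwBqH, kwBqT, kwBrH, kwBrT, kwCqH, kwCqT, kwCrH, kwCrT. Columns: W, N.
{fyBqH, fyBqT, fyBrH, fyBrT, fyCqH, fyCqT, fyCrH, fyCrT} → row (-4,3) (-4,3)
{fwBqH, fwBqT, fwBrH, fwBrT} → row (-1,5) (-1,5)
{fwCqH, fwCqT, fwCrH, fwCrT} → row (5,0) (5,0)
{kyBqH, kyCqH, kwBqH, kwCqH} → row (5,-4) (4,-2)
{kyBqT, kyCqT, kwBqT, kwCqT} → row (5,-4) (-3,4)
{kyBrH, kyCrH, kwBrH, kwCrH} → row (4,5) (4,-2)
{kyBrT, kyCrT, kwBrT, kwCrT} → row (4,5) (-3,4)
That's 7 distinct rows out of 32 strategies.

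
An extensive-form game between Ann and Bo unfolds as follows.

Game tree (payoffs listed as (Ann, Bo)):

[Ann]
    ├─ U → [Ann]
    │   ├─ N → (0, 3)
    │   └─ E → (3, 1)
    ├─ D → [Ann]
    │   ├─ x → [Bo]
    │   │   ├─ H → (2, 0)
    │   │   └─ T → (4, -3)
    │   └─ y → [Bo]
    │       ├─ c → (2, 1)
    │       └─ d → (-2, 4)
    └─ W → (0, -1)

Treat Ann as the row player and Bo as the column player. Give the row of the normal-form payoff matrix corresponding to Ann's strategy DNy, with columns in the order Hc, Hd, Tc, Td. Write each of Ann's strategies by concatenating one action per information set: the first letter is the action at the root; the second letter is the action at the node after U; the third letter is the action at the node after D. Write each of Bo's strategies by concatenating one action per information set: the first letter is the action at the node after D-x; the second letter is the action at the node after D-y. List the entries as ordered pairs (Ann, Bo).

(2,1) (-2,4) (2,1) (-2,4)

vs Hc: Ann plays D → Ann plays y at [D] → Bo plays c at [D-y] → (2, 1)
vs Hd: Ann plays D → Ann plays y at [D] → Bo plays d at [D-y] → (-2, 4)
vs Tc: Ann plays D → Ann plays y at [D] → Bo plays c at [D-y] → (2, 1)
vs Td: Ann plays D → Ann plays y at [D] → Bo plays d at [D-y] → (-2, 4)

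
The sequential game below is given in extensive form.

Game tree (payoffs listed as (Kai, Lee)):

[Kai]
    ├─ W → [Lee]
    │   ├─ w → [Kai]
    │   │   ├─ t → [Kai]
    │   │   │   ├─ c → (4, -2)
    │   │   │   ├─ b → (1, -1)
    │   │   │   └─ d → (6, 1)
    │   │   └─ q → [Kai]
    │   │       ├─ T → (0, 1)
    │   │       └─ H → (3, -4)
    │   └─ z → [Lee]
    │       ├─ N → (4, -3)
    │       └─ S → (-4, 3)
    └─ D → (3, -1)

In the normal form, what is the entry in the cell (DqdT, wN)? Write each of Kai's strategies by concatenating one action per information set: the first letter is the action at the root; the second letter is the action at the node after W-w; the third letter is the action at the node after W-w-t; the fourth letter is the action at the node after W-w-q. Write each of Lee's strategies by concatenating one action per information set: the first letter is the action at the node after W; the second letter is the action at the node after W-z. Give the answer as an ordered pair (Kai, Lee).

(3, -1)

Trace the play path from the root:
  Kai plays D
→ terminal payoff (3, -1).
(Kai's choice at the node after W-w is never reached on this path, so it doesn't affect the outcome.)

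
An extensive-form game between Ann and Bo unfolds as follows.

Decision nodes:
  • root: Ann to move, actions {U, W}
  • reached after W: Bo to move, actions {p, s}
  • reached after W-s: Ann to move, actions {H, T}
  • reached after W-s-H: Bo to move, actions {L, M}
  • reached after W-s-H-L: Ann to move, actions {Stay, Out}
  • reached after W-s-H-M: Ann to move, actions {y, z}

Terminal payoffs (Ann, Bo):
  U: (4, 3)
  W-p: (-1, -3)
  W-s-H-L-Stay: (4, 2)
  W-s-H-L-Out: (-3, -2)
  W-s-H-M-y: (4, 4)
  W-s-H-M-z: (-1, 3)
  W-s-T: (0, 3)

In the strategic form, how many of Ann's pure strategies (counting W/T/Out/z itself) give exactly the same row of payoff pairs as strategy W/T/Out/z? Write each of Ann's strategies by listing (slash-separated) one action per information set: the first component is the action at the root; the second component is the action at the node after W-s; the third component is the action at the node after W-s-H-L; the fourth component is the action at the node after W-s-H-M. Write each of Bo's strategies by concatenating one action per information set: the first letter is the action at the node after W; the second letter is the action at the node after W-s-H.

Row for W/T/Out/z (columns pL, pM, sL, sM): (-1,-3) (-1,-3) (0,3) (0,3).
Under W/T/Out/z, Ann's choice at the node after W-s-H-L and at the node after W-s-H-M can never be reached regardless of what Bo does, so varying those choices leaves every outcome unchanged.
Holding the reachable choices fixed and varying the unreachable ones freely already gives 2 × 2 = 4 equivalent strategies.
No other strategy reproduces this row, so those 4 are the full class: W/T/Stay/y, W/T/Stay/z, W/T/Out/y, W/T/Out/z.

4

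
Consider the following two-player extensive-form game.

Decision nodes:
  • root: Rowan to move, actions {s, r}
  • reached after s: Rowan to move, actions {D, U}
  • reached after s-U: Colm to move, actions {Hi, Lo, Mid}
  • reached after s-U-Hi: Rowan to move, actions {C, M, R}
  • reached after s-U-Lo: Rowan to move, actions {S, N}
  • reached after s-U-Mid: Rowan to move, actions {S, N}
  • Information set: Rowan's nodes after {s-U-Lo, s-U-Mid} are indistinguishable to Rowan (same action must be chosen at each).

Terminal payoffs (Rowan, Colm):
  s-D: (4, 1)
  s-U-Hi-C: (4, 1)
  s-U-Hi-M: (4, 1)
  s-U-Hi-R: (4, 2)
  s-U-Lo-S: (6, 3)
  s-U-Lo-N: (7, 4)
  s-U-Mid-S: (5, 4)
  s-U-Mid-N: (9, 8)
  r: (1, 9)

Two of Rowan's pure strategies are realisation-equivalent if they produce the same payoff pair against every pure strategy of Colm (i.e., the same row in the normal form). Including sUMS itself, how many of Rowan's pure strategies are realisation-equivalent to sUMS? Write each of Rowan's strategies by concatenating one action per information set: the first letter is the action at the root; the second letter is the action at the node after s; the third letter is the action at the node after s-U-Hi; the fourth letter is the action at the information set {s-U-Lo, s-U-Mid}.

Row for sUMS (columns Hi, Lo, Mid): (4,1) (6,3) (5,4).
Every one of Rowan's information sets is on the play path for some reply by Colm when Rowan follows sUMS.
Even so, sUCS happens to produce the same payoff in every column — so 2 strategies share this row.

2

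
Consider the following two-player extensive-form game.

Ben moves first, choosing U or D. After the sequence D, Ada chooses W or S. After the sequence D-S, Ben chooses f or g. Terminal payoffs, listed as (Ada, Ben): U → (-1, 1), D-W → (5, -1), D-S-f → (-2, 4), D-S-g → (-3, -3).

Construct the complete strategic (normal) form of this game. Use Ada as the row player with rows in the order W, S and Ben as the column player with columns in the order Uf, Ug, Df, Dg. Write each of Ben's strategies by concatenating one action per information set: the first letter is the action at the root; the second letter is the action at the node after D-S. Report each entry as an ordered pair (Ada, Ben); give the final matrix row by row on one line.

W: (-1,1) (-1,1) (5,-1) (5,-1) | S: (-1,1) (-1,1) (-2,4) (-3,-3)

Row W: Uf→(-1,1), Ug→(-1,1), Df→(5,-1), Dg→(5,-1)
Row S: Uf→(-1,1), Ug→(-1,1), Df→(-2,4), Dg→(-3,-3)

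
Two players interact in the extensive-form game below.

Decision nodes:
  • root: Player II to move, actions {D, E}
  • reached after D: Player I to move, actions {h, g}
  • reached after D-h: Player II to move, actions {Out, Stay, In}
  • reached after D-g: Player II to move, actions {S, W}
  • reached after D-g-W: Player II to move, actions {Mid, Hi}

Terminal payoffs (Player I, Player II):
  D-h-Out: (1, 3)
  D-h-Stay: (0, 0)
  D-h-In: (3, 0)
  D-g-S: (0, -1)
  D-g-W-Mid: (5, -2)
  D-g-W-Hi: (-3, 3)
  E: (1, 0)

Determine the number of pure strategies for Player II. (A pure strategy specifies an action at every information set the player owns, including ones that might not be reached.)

Player II owns the root with actions {D, E} — two choices.
Player II owns the node after D-h with actions {Out, Stay, In} — three choices.
Player II owns the node after D-g with actions {S, W} — two choices.
Player II owns the node after D-g-W with actions {Mid, Hi} — two choices.
A pure strategy fixes one action at each information set independently, so the count is the product 2 × 3 × 2 × 2 = 24.

24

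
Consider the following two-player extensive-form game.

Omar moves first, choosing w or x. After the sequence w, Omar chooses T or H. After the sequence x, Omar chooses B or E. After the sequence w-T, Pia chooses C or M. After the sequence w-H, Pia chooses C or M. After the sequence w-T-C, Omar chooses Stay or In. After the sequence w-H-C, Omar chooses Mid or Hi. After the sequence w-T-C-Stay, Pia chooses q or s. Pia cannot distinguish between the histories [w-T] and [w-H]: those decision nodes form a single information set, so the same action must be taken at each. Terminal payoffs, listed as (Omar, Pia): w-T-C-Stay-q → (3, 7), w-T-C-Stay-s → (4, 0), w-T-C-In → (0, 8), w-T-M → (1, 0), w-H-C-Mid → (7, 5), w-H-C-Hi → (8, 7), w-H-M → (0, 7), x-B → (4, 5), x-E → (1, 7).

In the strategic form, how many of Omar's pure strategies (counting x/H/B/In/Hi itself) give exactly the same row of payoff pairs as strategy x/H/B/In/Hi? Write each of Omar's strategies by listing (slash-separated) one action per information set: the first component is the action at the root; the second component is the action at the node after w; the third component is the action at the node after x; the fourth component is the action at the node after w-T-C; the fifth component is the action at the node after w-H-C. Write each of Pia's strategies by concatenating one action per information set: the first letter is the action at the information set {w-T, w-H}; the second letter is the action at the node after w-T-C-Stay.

Row for x/H/B/In/Hi (columns Cq, Cs, Mq, Ms): (4,5) (4,5) (4,5) (4,5).
Under x/H/B/In/Hi, Omar's choice at the node after w and at the node after w-T-C and at the node after w-H-C can never be reached regardless of what Pia does, so varying those choices leaves every outcome unchanged.
Holding the reachable choices fixed and varying the unreachable ones freely already gives 2 × 2 × 2 = 8 equivalent strategies.
No other strategy reproduces this row, so those 8 are the full class: x/T/B/Stay/Mid, x/T/B/Stay/Hi, x/T/B/In/Mid, x/T/B/In/Hi, x/H/B/Stay/Mid, x/H/B/Stay/Hi, x/H/B/In/Mid, x/H/B/In/Hi.

8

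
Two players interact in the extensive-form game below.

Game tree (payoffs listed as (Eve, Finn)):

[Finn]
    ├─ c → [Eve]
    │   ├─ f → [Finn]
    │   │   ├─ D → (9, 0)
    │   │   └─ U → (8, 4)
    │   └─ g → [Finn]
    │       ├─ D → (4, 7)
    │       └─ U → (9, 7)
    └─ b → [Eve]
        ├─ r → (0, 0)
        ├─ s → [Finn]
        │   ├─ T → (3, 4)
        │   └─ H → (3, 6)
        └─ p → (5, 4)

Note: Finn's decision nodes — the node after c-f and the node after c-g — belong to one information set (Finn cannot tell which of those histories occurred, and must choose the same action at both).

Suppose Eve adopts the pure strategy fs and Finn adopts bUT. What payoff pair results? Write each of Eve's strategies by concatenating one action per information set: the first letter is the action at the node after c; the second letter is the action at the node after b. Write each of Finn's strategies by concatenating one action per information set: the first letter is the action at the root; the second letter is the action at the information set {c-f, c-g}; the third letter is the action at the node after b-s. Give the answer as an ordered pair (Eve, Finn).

(3, 4)

Trace the play path from the root:
  Finn plays b
  Eve plays s at [b]
  Finn plays T at [b-s]
→ terminal payoff (3, 4).
(Eve's choice at the node after c is never reached on this path, so it doesn't affect the outcome.)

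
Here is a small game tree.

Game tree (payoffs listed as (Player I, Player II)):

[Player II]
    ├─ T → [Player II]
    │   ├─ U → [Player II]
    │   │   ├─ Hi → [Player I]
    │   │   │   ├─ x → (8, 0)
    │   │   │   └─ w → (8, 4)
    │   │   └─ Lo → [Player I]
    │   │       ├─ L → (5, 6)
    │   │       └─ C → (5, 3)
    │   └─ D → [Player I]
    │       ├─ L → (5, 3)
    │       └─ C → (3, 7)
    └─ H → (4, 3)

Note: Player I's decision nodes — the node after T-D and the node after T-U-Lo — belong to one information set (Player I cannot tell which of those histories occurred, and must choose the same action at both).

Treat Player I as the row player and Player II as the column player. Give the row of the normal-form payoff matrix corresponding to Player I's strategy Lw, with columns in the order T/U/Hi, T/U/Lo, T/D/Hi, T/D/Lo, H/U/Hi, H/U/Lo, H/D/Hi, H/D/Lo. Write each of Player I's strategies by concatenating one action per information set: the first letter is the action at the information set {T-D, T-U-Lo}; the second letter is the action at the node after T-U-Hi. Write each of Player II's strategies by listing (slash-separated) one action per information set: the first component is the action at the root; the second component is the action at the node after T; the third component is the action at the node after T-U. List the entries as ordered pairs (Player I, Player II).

(8,4) (5,6) (5,3) (5,3) (4,3) (4,3) (4,3) (4,3)

vs T/U/Hi: Player II plays T → Player II plays U at [T] → Player II plays Hi at [T-U] → Player I plays w at [T-U-Hi] → (8, 4)
vs T/U/Lo: Player II plays T → Player II plays U at [T] → Player II plays Lo at [T-U] → Player I plays L at [T-U-Lo] → (5, 6)
vs T/D/Hi: Player II plays T → Player II plays D at [T] → Player I plays L at [T-D] → (5, 3)
vs T/D/Lo: Player II plays T → Player II plays D at [T] → Player I plays L at [T-D] → (5, 3)
vs H/U/Hi: Player II plays H → (4, 3)
vs H/U/Lo: Player II plays H → (4, 3)
vs H/D/Hi: Player II plays H → (4, 3)
vs H/D/Lo: Player II plays H → (4, 3)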